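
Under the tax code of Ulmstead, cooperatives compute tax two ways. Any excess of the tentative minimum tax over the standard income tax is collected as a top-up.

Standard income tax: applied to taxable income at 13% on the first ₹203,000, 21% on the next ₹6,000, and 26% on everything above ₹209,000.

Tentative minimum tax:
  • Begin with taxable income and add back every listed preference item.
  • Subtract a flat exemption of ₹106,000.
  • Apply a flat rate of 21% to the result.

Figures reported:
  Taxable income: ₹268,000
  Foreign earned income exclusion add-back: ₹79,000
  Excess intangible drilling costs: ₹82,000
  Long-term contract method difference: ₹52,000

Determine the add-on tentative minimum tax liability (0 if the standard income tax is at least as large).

Standard income tax:
  ₹203,000 × 13% = ₹26,390
  ₹6,000 × 21% = ₹1,260
  ₹59,000 × 26% = ₹15,340
  → ₹42,990

Tentative minimum tax:
  Adjusted income: ₹268,000 + ₹79,000 + ₹82,000 + ₹52,000 = ₹481,000
  Less exemption ₹106,000 → base ₹375,000
  ₹375,000 × 21% = ₹78,750

Excess of tentative minimum tax over standard income tax: ₹78,750 − ₹42,990 = ₹35,760.

₹35,760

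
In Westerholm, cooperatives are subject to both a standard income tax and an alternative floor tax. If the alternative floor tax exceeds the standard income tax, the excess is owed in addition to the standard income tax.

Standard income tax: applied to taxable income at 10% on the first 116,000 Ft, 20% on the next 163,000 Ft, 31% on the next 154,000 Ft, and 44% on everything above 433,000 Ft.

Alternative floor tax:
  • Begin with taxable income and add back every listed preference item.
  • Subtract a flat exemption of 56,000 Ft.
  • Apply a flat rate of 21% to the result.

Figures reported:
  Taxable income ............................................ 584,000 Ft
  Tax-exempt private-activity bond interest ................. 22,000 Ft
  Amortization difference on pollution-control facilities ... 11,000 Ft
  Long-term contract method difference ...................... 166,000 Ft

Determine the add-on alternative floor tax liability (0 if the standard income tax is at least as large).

0 Ft

Standard income tax:
  116,000 Ft × 10% = 11,600 Ft
  163,000 Ft × 20% = 32,600 Ft
  154,000 Ft × 31% = 47,740 Ft
  151,000 Ft × 44% = 66,440 Ft
  → 158,380 Ft

Alternative floor tax:
  Adjusted income: 584,000 Ft + 22,000 Ft + 11,000 Ft + 166,000 Ft = 783,000 Ft
  Less exemption 56,000 Ft → base 727,000 Ft
  727,000 Ft × 21% = 152,670 Ft

152,670 Ft ≤ 158,380 Ft, so no add-on is due.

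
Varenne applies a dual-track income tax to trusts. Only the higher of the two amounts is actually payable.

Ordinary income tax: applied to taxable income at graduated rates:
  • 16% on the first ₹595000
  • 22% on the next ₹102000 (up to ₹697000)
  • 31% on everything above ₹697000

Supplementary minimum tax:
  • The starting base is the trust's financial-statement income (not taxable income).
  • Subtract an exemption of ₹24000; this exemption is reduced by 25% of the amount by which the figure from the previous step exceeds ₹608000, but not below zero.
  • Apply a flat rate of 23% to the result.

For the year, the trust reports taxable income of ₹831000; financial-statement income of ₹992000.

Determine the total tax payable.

Supplementary minimum tax:
  Base (financial-statement income): ₹992000
  Exemption: 25% × (₹992000 − ₹608000) = ₹96000 ≥ ₹24000, so the exemption is fully phased out
  Base: ₹992000 − ₹0 = ₹992000
  ₹992000 × 23% = ₹228160

Ordinary income tax:
  ₹595000 × 16% = ₹95200
  ₹102000 × 22% = ₹22440
  ₹134000 × 31% = ₹41540
  → ₹159180

₹228160 > ₹159180, so the supplementary minimum tax is the binding amount.

₹228160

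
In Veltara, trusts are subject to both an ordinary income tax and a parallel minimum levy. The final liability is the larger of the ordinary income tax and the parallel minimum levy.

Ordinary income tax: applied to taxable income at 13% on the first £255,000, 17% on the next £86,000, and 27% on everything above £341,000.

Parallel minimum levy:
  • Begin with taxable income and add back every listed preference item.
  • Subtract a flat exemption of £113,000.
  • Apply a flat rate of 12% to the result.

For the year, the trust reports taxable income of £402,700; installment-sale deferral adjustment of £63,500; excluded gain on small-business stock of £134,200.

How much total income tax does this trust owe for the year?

£64,429

Parallel minimum levy:
  Adjusted income: £402,700 + £63,500 + £134,200 = £600,400
  Less exemption £113,000 → base £487,400
  £487,400 × 12% = £58,488

Ordinary income tax:
  £255,000 × 13% = £33,150
  £86,000 × 17% = £14,620
  £61,700 × 27% = £16,659
  → £64,429

£64,429 > £58,488, so the ordinary income tax governs.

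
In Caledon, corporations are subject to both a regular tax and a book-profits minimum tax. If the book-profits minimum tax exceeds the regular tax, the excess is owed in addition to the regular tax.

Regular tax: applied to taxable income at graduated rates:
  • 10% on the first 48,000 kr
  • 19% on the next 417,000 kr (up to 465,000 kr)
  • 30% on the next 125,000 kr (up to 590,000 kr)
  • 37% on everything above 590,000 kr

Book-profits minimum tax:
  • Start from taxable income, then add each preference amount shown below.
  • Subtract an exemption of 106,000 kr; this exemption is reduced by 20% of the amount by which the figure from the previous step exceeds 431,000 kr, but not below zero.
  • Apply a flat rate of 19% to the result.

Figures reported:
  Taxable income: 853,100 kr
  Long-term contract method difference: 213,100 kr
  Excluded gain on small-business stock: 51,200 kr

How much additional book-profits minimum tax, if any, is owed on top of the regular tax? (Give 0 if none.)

0 kr

Regular tax:
  48,000 kr × 10% = 4,800 kr
  417,000 kr × 19% = 79,230 kr
  125,000 kr × 30% = 37,500 kr
  263,100 kr × 37% = 97,347 kr
  → 218,877 kr

Book-profits minimum tax:
  Adjusted income: 853,100 kr + 213,100 kr + 51,200 kr = 1,117,400 kr
  Exemption: 20% × (1,117,400 kr − 431,000 kr) = 137,280 kr ≥ 106,000 kr, so the exemption is fully phased out
  Base: 1,117,400 kr − 0 kr = 1,117,400 kr
  1,117,400 kr × 19% = 212,306 kr

212,306 kr ≤ 218,877 kr, so no add-on is due.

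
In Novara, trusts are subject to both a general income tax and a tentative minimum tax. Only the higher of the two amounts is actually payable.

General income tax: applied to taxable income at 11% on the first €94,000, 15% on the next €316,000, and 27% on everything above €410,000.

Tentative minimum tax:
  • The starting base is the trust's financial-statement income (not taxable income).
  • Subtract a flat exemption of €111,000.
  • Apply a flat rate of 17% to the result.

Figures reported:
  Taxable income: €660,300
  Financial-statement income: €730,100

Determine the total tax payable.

Tentative minimum tax:
  Base (financial-statement income): €730,100
  Less exemption €111,000 → base €619,100
  €619,100 × 17% = €105,247

General income tax:
  €94,000 × 11% = €10,340
  €316,000 × 15% = €47,400
  €250,300 × 27% = €67,581
  → €125,321

€125,321 > €105,247, so the general income tax governs.

€125,321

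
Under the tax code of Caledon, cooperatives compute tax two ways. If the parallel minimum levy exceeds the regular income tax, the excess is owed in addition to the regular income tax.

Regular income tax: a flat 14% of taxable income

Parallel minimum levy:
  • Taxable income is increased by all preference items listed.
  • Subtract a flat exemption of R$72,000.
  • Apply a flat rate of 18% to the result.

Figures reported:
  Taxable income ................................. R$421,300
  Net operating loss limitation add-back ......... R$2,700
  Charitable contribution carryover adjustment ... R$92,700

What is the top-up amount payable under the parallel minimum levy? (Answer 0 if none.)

R$21,064

Parallel minimum levy:
  Adjusted income: R$421,300 + R$2,700 + R$92,700 = R$516,700
  Less exemption R$72,000 → base R$444,700
  R$444,700 × 18% = R$80,046

Regular income tax:
  R$421,300 × 14% = R$58,982

Excess of parallel minimum levy over regular income tax: R$80,046 − R$58,982 = R$21,064.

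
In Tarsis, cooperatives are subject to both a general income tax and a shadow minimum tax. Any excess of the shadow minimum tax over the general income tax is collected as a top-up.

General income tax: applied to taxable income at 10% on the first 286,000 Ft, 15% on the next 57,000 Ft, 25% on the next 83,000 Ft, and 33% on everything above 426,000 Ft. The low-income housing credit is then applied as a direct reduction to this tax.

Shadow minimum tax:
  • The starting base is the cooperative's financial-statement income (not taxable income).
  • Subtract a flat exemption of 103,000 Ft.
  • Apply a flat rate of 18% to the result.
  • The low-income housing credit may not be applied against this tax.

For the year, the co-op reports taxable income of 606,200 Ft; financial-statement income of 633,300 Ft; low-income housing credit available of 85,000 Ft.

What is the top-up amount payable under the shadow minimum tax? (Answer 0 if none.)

63,088 Ft

General income tax:
  286,000 Ft × 10% = 28,600 Ft
  57,000 Ft × 15% = 8,550 Ft
  83,000 Ft × 25% = 20,750 Ft
  180,200 Ft × 33% = 59,466 Ft
  → 117,366 Ft
  Less low-income housing credit 85,000 Ft → 32,366 Ft

Shadow minimum tax:
  Base (financial-statement income): 633,300 Ft
  Less exemption 103,000 Ft → base 530,300 Ft
  530,300 Ft × 18% = 95,454 Ft

Excess of shadow minimum tax over general income tax: 95,454 Ft − 32,366 Ft = 63,088 Ft.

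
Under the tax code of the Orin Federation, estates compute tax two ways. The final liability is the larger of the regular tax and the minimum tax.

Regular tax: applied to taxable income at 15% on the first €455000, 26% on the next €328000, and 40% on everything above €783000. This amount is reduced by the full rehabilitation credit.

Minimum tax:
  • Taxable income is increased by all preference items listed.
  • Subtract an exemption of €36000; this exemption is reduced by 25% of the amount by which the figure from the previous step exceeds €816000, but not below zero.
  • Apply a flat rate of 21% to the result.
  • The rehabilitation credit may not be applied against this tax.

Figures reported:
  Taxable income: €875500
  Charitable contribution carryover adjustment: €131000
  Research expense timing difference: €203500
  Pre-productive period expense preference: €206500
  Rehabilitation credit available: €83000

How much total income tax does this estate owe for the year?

Minimum tax:
  Adjusted income: €875500 + €131000 + €203500 + €206500 = €1416500
  Exemption: 25% × (€1416500 − €816000) = €150125 ≥ €36000, so the exemption is fully phased out
  Base: €1416500 − €0 = €1416500
  €1416500 × 21% = €297465

Regular tax:
  €455000 × 15% = €68250
  €328000 × 26% = €85280
  €92500 × 40% = €37000
  → €190530
  Less rehabilitation credit €83000 → €107530

€297465 > €107530, so the minimum tax is the binding amount.

€297465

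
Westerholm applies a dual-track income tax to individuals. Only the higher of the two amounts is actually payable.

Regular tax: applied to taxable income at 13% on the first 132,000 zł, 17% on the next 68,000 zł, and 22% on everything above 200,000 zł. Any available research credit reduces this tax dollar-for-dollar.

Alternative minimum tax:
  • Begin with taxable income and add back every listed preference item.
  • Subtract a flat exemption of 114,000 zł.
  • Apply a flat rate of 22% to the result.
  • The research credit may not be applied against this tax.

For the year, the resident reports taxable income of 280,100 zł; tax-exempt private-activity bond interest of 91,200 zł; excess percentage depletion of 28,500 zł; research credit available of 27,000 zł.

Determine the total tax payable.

Regular tax:
  132,000 zł × 13% = 17,160 zł
  68,000 zł × 17% = 11,560 zł
  80,100 zł × 22% = 17,622 zł
  → 46,342 zł
  Less research credit 27,000 zł → 19,342 zł

Alternative minimum tax:
  Adjusted income: 280,100 zł + 91,200 zł + 28,500 zł = 399,800 zł
  Less exemption 114,000 zł → base 285,800 zł
  285,800 zł × 22% = 62,876 zł

62,876 zł > 19,342 zł, so the alternative minimum tax is the binding amount.

62,876 zł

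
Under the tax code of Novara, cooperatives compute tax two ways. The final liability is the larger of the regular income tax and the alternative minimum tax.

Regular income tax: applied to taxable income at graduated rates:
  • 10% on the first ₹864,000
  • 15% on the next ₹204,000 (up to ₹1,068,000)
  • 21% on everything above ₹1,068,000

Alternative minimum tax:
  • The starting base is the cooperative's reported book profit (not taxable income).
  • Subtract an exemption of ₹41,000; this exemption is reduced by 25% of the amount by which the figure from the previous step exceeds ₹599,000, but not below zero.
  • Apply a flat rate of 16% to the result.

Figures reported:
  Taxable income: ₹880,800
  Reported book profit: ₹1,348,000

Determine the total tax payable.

Alternative minimum tax:
  Base (reported book profit): ₹1,348,000
  Exemption: 25% × (₹1,348,000 − ₹599,000) = ₹187,250 ≥ ₹41,000, so the exemption is fully phased out
  Base: ₹1,348,000 − ₹0 = ₹1,348,000
  ₹1,348,000 × 16% = ₹215,680

Regular income tax:
  ₹864,000 × 10% = ₹86,400
  ₹16,800 × 15% = ₹2,520
  → ₹88,920

₹215,680 > ₹88,920, so the alternative minimum tax is the binding amount.

₹215,680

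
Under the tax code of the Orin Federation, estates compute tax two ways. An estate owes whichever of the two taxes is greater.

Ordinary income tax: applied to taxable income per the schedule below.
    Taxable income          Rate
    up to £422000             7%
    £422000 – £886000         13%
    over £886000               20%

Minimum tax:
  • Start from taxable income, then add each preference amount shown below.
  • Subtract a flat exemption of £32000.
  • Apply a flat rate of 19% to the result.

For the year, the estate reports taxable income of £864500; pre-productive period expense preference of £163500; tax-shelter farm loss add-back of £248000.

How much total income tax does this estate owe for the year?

Minimum tax:
  Adjusted income: £864500 + £163500 + £248000 = £1276000
  Less exemption £32000 → base £1244000
  £1244000 × 19% = £236360

Ordinary income tax:
  £422000 × 7% = £29540
  £442500 × 13% = £57525
  → £87065

£236360 > £87065, so the minimum tax is the binding amount.

£236360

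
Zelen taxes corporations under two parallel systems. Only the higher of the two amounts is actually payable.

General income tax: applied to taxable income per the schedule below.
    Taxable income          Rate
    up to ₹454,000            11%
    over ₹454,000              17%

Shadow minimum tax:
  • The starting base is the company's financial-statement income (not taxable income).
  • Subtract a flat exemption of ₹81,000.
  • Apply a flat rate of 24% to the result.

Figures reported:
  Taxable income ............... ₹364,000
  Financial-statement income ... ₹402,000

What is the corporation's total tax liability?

₹77,040

Shadow minimum tax:
  Base (financial-statement income): ₹402,000
  Less exemption ₹81,000 → base ₹321,000
  ₹321,000 × 24% = ₹77,040

General income tax:
  ₹364,000 × 11% = ₹40,040

₹77,040 > ₹40,040, so the shadow minimum tax is the binding amount.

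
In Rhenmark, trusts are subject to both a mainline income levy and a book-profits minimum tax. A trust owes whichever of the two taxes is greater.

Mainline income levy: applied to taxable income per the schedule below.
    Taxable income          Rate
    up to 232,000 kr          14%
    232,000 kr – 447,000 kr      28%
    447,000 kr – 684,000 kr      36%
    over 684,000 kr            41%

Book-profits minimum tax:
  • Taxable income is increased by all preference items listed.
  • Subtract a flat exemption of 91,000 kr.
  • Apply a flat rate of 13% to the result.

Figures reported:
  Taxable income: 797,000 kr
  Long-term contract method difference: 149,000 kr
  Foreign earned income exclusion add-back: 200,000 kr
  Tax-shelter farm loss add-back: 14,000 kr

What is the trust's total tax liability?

224,330 kr

Book-profits minimum tax:
  Adjusted income: 797,000 kr + 149,000 kr + 200,000 kr + 14,000 kr = 1,160,000 kr
  Less exemption 91,000 kr → base 1,069,000 kr
  1,069,000 kr × 13% = 138,970 kr

Mainline income levy:
  232,000 kr × 14% = 32,480 kr
  215,000 kr × 28% = 60,200 kr
  237,000 kr × 36% = 85,320 kr
  113,000 kr × 41% = 46,330 kr
  → 224,330 kr

224,330 kr > 138,970 kr, so the mainline income levy governs.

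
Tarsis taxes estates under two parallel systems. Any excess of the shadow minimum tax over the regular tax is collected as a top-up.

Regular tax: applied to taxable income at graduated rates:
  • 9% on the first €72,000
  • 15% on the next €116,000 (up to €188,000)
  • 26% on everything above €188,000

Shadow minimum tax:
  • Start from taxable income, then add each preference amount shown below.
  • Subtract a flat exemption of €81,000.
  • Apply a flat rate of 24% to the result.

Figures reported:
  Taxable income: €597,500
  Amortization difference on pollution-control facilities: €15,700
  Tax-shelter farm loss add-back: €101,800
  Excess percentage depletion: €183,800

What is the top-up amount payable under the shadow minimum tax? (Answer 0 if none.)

Shadow minimum tax:
  Adjusted income: €597,500 + €15,700 + €101,800 + €183,800 = €898,800
  Less exemption €81,000 → base €817,800
  €817,800 × 24% = €196,272

Regular tax:
  €72,000 × 9% = €6,480
  €116,000 × 15% = €17,400
  €409,500 × 26% = €106,470
  → €130,350

Excess of shadow minimum tax over regular tax: €196,272 − €130,350 = €65,922.

€65,922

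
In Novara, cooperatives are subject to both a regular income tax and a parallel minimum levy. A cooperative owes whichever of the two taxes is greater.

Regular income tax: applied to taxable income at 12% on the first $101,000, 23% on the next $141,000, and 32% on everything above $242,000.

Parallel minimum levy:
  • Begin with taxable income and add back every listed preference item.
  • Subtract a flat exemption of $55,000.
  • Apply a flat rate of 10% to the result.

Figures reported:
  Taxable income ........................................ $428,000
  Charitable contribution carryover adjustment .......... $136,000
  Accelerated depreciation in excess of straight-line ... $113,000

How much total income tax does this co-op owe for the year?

Regular income tax:
  $101,000 × 12% = $12,120
  $141,000 × 23% = $32,430
  $186,000 × 32% = $59,520
  → $104,070

Parallel minimum levy:
  Adjusted income: $428,000 + $136,000 + $113,000 = $677,000
  Less exemption $55,000 → base $622,000
  $622,000 × 10% = $62,200

$104,070 > $62,200, so the regular income tax governs.

$104,070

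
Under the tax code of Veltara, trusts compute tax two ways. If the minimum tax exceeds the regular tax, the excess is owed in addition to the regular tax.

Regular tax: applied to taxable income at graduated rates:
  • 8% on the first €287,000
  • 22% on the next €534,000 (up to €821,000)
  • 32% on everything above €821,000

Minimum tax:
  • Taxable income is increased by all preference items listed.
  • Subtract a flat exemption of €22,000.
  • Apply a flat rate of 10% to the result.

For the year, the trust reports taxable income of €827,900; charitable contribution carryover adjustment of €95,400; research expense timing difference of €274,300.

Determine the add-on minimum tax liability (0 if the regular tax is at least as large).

€0

Regular tax:
  €287,000 × 8% = €22,960
  €534,000 × 22% = €117,480
  €6,900 × 32% = €2,208
  → €142,648

Minimum tax:
  Adjusted income: €827,900 + €95,400 + €274,300 = €1,197,600
  Less exemption €22,000 → base €1,175,600
  €1,175,600 × 10% = €117,560

€117,560 ≤ €142,648, so no add-on is due.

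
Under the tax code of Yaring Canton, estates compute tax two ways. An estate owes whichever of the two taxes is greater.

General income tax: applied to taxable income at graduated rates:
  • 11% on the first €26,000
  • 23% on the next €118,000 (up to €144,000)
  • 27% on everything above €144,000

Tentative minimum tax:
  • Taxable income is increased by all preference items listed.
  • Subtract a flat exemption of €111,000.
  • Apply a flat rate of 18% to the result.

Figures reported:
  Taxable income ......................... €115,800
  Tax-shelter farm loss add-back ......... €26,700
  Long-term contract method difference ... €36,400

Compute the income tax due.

General income tax:
  €26,000 × 11% = €2,860
  €89,800 × 23% = €20,654
  → €23,514

Tentative minimum tax:
  Adjusted income: €115,800 + €26,700 + €36,400 = €178,900
  Less exemption €111,000 → base €67,900
  €67,900 × 18% = €12,222

€23,514 > €12,222, so the general income tax governs.

€23,514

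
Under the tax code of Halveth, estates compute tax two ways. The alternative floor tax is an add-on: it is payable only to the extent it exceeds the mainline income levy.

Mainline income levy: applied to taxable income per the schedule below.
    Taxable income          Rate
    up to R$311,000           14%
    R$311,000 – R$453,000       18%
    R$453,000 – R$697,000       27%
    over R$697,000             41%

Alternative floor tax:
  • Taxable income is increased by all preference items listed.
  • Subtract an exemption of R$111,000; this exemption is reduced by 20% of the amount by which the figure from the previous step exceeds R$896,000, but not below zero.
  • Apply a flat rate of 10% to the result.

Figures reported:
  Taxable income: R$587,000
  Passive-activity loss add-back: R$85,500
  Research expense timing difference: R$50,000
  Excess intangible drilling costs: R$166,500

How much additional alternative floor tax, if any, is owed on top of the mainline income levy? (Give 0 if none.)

R$0

Alternative floor tax:
  Adjusted income: R$587,000 + R$85,500 + R$50,000 + R$166,500 = R$889,000
  Exemption: R$889,000 ≤ R$896,000, so full R$111,000 applies
  Base: R$889,000 − R$111,000 = R$778,000
  R$778,000 × 10% = R$77,800

Mainline income levy:
  R$311,000 × 14% = R$43,540
  R$142,000 × 18% = R$25,560
  R$134,000 × 27% = R$36,180
  → R$105,280

R$77,800 ≤ R$105,280, so no add-on is due.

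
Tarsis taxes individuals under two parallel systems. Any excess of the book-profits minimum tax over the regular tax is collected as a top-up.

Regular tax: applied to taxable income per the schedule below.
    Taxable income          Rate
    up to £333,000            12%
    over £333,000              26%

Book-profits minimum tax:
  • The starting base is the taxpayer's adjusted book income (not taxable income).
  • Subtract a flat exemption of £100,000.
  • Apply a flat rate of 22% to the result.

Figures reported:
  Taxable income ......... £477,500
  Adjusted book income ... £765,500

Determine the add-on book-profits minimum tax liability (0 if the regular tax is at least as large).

Regular tax:
  £333,000 × 12% = £39,960
  £144,500 × 26% = £37,570
  → £77,530

Book-profits minimum tax:
  Base (adjusted book income): £765,500
  Less exemption £100,000 → base £665,500
  £665,500 × 22% = £146,410

Excess of book-profits minimum tax over regular tax: £146,410 − £77,530 = £68,880.

£68,880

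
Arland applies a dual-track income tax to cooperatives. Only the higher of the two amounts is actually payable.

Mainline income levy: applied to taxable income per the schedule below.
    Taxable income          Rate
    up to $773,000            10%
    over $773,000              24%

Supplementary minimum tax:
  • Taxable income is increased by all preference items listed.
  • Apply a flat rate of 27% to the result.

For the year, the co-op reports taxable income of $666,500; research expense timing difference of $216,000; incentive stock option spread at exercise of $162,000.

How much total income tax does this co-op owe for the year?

Mainline income levy:
  $666,500 × 10% = $66,650

Supplementary minimum tax:
  Adjusted income: $666,500 + $216,000 + $162,000 = $1,044,500
  $1,044,500 × 27% = $282,015

$282,015 > $66,650, so the supplementary minimum tax is the binding amount.

$282,015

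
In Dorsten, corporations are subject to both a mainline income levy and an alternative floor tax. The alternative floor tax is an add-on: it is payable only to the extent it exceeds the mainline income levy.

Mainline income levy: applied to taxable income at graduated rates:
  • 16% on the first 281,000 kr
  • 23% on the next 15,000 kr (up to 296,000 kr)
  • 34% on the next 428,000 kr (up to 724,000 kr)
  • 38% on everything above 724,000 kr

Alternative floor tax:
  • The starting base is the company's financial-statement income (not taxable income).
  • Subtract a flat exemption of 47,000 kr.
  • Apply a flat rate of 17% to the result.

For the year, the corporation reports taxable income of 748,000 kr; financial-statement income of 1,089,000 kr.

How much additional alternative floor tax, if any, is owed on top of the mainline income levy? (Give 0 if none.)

0 kr

Mainline income levy:
  281,000 kr × 16% = 44,960 kr
  15,000 kr × 23% = 3,450 kr
  428,000 kr × 34% = 145,520 kr
  24,000 kr × 38% = 9,120 kr
  → 203,050 kr

Alternative floor tax:
  Base (financial-statement income): 1,089,000 kr
  Less exemption 47,000 kr → base 1,042,000 kr
  1,042,000 kr × 17% = 177,140 kr

177,140 kr ≤ 203,050 kr, so no add-on is due.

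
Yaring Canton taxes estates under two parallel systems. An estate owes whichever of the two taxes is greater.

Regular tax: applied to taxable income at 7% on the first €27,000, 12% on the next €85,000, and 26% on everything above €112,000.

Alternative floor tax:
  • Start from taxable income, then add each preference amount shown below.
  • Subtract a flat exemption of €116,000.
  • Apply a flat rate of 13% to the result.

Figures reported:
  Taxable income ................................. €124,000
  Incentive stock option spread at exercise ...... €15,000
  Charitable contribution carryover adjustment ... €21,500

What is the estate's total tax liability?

Alternative floor tax:
  Adjusted income: €124,000 + €15,000 + €21,500 = €160,500
  Less exemption €116,000 → base €44,500
  €44,500 × 13% = €5,785

Regular tax:
  €27,000 × 7% = €1,890
  €85,000 × 12% = €10,200
  €12,000 × 26% = €3,120
  → €15,210

€15,210 > €5,785, so the regular tax governs.

€15,210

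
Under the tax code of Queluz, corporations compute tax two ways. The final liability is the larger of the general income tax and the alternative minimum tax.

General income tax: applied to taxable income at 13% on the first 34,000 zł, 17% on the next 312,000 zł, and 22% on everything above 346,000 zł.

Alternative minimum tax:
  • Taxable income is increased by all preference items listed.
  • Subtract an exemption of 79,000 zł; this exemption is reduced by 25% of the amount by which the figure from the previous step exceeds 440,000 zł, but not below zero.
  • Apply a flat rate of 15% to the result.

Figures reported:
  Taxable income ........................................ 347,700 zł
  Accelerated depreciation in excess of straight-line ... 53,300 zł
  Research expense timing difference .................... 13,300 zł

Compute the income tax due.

57,834 zł

Alternative minimum tax:
  Adjusted income: 347,700 zł + 53,300 zł + 13,300 zł = 414,300 zł
  Exemption: 414,300 zł ≤ 440,000 zł, so full 79,000 zł applies
  Base: 414,300 zł − 79,000 zł = 335,300 zł
  335,300 zł × 15% = 50,295 zł

General income tax:
  34,000 zł × 13% = 4,420 zł
  312,000 zł × 17% = 53,040 zł
  1,700 zł × 22% = 374 zł
  → 57,834 zł

57,834 zł > 50,295 zł, so the general income tax governs.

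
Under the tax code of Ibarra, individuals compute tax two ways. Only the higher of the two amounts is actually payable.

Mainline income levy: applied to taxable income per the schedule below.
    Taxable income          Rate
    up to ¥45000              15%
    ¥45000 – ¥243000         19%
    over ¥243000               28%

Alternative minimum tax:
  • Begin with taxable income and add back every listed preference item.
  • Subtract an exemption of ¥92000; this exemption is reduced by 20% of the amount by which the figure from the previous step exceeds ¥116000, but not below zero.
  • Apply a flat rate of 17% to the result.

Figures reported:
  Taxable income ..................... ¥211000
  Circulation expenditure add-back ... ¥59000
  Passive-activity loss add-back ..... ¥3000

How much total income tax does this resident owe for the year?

¥38290

Alternative minimum tax:
  Adjusted income: ¥211000 + ¥59000 + ¥3000 = ¥273000
  Exemption: ¥92000 − 20% × (¥273000 − ¥116000) = ¥92000 − ¥31400 = ¥60600
  Base: ¥273000 − ¥60600 = ¥212400
  ¥212400 × 17% = ¥36108

Mainline income levy:
  ¥45000 × 15% = ¥6750
  ¥166000 × 19% = ¥31540
  → ¥38290

¥38290 > ¥36108, so the mainline income levy governs.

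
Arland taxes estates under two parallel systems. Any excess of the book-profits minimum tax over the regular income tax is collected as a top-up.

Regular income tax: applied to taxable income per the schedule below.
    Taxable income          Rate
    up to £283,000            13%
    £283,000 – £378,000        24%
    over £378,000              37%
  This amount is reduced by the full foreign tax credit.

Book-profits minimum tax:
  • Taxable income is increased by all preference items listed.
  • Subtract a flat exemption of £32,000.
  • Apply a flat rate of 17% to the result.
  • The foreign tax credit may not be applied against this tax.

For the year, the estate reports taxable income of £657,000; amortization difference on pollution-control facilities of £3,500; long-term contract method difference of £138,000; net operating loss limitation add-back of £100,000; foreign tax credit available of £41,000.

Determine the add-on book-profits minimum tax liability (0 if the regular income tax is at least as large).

£25,485

Book-profits minimum tax:
  Adjusted income: £657,000 + £3,500 + £138,000 + £100,000 = £898,500
  Less exemption £32,000 → base £866,500
  £866,500 × 17% = £147,305

Regular income tax:
  £283,000 × 13% = £36,790
  £95,000 × 24% = £22,800
  £279,000 × 37% = £103,230
  → £162,820
  Less foreign tax credit £41,000 → £121,820

Excess of book-profits minimum tax over regular income tax: £147,305 − £121,820 = £25,485.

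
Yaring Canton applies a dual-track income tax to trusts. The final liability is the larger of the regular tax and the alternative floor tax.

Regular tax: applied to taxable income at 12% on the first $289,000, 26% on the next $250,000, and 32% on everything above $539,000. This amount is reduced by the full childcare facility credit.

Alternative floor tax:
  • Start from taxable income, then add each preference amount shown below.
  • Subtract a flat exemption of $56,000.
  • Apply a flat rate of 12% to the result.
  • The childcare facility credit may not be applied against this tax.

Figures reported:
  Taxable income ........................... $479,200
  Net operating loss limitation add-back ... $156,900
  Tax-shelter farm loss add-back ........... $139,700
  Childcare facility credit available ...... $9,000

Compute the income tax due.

Regular tax:
  $289,000 × 12% = $34,680
  $190,200 × 26% = $49,452
  → $84,132
  Less childcare facility credit $9,000 → $75,132

Alternative floor tax:
  Adjusted income: $479,200 + $156,900 + $139,700 = $775,800
  Less exemption $56,000 → base $719,800
  $719,800 × 12% = $86,376

$86,376 > $75,132, so the alternative floor tax is the binding amount.

$86,376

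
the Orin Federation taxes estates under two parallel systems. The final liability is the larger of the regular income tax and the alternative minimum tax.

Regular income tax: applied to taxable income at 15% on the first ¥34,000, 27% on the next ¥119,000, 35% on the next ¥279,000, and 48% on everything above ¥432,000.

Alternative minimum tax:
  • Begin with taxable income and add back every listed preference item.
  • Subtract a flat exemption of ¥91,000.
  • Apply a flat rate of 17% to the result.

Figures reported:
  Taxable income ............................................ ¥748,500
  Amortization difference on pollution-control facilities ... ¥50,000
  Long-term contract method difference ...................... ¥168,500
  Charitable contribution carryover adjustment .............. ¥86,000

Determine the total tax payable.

¥286,800

Alternative minimum tax:
  Adjusted income: ¥748,500 + ¥50,000 + ¥168,500 + ¥86,000 = ¥1,053,000
  Less exemption ¥91,000 → base ¥962,000
  ¥962,000 × 17% = ¥163,540

Regular income tax:
  ¥34,000 × 15% = ¥5,100
  ¥119,000 × 27% = ¥32,130
  ¥279,000 × 35% = ¥97,650
  ¥316,500 × 48% = ¥151,920
  → ¥286,800

¥286,800 > ¥163,540, so the regular income tax governs.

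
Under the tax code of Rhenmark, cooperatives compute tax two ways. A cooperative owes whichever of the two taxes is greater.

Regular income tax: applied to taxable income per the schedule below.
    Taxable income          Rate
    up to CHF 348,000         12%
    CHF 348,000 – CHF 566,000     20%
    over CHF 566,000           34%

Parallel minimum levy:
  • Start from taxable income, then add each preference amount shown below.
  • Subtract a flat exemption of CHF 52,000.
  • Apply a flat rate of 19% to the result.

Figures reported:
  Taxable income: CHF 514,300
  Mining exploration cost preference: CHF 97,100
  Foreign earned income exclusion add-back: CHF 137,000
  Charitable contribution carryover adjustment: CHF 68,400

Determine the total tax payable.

Regular income tax:
  CHF 348,000 × 12% = CHF 41,760
  CHF 166,300 × 20% = CHF 33,260
  → CHF 75,020

Parallel minimum levy:
  Adjusted income: CHF 514,300 + CHF 97,100 + CHF 137,000 + CHF 68,400 = CHF 816,800
  Less exemption CHF 52,000 → base CHF 764,800
  CHF 764,800 × 19% = CHF 145,312

CHF 145,312 > CHF 75,020, so the parallel minimum levy is the binding amount.

CHF 145,312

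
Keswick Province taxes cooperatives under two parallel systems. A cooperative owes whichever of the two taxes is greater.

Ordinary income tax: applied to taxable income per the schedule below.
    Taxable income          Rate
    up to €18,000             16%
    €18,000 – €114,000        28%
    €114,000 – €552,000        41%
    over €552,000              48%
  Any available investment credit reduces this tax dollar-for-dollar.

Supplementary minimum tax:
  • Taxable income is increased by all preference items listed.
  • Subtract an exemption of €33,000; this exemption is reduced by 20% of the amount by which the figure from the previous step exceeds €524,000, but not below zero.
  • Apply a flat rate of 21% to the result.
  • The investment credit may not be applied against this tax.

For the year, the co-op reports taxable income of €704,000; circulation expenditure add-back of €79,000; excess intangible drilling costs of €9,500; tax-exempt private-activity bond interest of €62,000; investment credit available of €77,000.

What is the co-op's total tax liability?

€205,300

Ordinary income tax:
  €18,000 × 16% = €2,880
  €96,000 × 28% = €26,880
  €438,000 × 41% = €179,580
  €152,000 × 48% = €72,960
  → €282,300
  Less investment credit €77,000 → €205,300

Supplementary minimum tax:
  Adjusted income: €704,000 + €79,000 + €9,500 + €62,000 = €854,500
  Exemption: 20% × (€854,500 − €524,000) = €66,100 ≥ €33,000, so the exemption is fully phased out
  Base: €854,500 − €0 = €854,500
  €854,500 × 21% = €179,445

€205,300 > €179,445, so the ordinary income tax governs.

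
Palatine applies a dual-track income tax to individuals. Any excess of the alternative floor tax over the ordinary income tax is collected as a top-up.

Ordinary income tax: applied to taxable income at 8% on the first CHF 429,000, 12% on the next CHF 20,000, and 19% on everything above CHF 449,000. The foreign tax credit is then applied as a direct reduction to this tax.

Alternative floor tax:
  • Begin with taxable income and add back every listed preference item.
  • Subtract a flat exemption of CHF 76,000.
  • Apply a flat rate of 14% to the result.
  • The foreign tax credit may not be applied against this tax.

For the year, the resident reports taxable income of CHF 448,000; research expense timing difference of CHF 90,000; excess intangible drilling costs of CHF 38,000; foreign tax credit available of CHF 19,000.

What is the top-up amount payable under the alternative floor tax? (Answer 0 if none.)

Ordinary income tax:
  CHF 429,000 × 8% = CHF 34,320
  CHF 19,000 × 12% = CHF 2,280
  → CHF 36,600
  Less foreign tax credit CHF 19,000 → CHF 17,600

Alternative floor tax:
  Adjusted income: CHF 448,000 + CHF 90,000 + CHF 38,000 = CHF 576,000
  Less exemption CHF 76,000 → base CHF 500,000
  CHF 500,000 × 14% = CHF 70,000

Excess of alternative floor tax over ordinary income tax: CHF 70,000 − CHF 17,600 = CHF 52,400.

CHF 52,400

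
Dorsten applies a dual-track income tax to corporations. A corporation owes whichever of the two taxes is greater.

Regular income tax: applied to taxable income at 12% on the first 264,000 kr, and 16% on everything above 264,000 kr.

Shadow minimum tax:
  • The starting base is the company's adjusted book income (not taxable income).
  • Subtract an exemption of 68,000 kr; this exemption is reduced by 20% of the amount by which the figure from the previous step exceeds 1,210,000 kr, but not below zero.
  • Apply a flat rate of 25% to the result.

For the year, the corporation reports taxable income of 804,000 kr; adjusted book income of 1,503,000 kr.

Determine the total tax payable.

Regular income tax:
  264,000 kr × 12% = 31,680 kr
  540,000 kr × 16% = 86,400 kr
  → 118,080 kr

Shadow minimum tax:
  Base (adjusted book income): 1,503,000 kr
  Exemption: 68,000 kr − 20% × (1,503,000 kr − 1,210,000 kr) = 68,000 kr − 58,600 kr = 9,400 kr
  Base: 1,503,000 kr − 9,400 kr = 1,493,600 kr
  1,493,600 kr × 25% = 373,400 kr

373,400 kr > 118,080 kr, so the shadow minimum tax is the binding amount.

373,400 kr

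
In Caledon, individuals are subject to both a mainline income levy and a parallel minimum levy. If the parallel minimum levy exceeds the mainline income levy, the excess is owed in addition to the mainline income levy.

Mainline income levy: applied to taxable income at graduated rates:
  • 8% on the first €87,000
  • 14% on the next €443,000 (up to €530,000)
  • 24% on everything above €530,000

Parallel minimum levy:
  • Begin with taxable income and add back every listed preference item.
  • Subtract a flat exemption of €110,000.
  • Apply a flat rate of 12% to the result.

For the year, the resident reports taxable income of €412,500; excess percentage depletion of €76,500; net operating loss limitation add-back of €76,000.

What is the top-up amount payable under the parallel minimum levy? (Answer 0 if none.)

€2,070

Mainline income levy:
  €87,000 × 8% = €6,960
  €325,500 × 14% = €45,570
  → €52,530

Parallel minimum levy:
  Adjusted income: €412,500 + €76,500 + €76,000 = €565,000
  Less exemption €110,000 → base €455,000
  €455,000 × 12% = €54,600

Excess of parallel minimum levy over mainline income levy: €54,600 − €52,530 = €2,070.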